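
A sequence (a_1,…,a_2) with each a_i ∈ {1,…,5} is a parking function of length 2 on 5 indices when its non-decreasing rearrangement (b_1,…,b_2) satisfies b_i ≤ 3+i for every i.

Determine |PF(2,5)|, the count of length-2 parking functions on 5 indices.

#PF = (5+1−2)·(5+1)^{2−1} = 4×6 = 24 [KW]
One tuple (5,2) → sorted (2,5): b_i ≤ 3+i ∀i, a PF.

24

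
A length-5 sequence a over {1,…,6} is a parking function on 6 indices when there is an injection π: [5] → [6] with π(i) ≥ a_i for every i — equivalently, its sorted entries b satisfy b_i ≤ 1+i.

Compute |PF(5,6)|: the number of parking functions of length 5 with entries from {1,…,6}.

4802

#PF = (6−5+1)·(6+1)^(5−1) = 2×2401 = 4802
Example (3,1,4,2,3) → sorted (1,2,3,3,4): b_i ≤ 1+i ∀i, a PF.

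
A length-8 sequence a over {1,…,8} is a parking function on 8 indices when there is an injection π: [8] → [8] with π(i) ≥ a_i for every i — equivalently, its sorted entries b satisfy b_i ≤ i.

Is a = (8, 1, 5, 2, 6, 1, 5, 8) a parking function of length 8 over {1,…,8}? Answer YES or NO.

Sorted: b = (1, 1, 2, 5, 5, 6, 8, 8).
  b_1=1 ≤ 1
  b_2=1 ≤ 2
  b_3=2 ≤ 3
  b_4=5 > 4
  fails at i=4 ⇒ NO

NO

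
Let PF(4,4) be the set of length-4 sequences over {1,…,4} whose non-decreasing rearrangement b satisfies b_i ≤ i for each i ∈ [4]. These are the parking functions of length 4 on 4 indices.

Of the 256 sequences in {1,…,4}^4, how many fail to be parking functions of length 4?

|PF(4,4)| = (4−4+1)·(4+1)^(4−1) = 1·125 = 125 [KW]
E.g. (3,3,3,4) → sorted (3,3,3,4): b_1=3>1, not a PF.
So 256 − 125 = 131 fail.

131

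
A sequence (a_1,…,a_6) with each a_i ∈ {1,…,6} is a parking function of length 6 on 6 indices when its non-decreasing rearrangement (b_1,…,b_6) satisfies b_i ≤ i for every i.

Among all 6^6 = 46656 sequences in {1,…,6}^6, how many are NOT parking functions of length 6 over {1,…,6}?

|PF(6,6)| = 1·7^5 = 1×16807 = 16807 (Pollak)
Example (4,2,2,6,4,5) → sorted (2,2,4,4,5,6): b_1=2>1, not a PF.
So 46656 − 16807 = 29849 fail.

29849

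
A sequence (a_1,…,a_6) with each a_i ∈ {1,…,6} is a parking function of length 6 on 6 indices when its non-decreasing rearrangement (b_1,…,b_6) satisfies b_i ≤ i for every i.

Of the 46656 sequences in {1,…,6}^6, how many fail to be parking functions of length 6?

29849

|PF| = 1·7^5 = 1×16807 = 16807 (Konheim–Weiss)
E.g. (6,5,6,5,1,2) → sorted (1,2,5,5,6,6): b_3=5>3, not a PF.
Total 46656; non-PF = 46656−16807 = 29849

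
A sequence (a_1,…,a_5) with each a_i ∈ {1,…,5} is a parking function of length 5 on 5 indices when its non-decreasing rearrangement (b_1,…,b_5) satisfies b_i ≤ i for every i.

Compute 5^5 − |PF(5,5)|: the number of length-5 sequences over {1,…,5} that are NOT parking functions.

1829

|PF| = (6−5)·6^(5−1) = 1×1296 = 1296 (Konheim–Weiss)
Example (3,4,3,4,5) → sorted (3,3,4,4,5): b_1=3>1, not a PF.
5^5 − 1296 = 3125 − 1296 = 1829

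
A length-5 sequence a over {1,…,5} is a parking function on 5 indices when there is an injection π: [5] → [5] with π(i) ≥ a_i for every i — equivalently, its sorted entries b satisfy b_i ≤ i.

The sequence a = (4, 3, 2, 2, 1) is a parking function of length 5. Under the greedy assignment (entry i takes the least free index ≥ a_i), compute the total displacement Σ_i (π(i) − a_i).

Σπ = 5·6/2 = 15 (π permutes [5]); Σa = 4+3+2+2+1 = 12; disp = 15−12 = 3.

3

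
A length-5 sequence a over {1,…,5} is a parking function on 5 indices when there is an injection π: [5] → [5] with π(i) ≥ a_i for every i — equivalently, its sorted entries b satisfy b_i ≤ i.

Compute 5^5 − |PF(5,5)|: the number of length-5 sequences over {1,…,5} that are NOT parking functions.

|PF| = (5+1−5)·(5+1)^{5−1} = 1 · 1296 = 1296 (Konheim–Weiss)
E.g. (3,5,5,4,4) → sorted (3,4,4,5,5): b_1=3>1, not a PF.
Total 3125; non-PF = 3125−1296 = 1829

1829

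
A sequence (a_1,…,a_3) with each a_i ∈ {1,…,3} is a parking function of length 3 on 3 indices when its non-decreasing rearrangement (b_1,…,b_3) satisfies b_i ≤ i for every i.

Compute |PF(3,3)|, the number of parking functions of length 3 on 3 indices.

16

|PF(3,3)| = (4−3)·4^(3−1) = 1·16 = 16 (Konheim–Weiss)
E.g. (2,3,1) → sorted (1,2,3): b_i ≤ i ∀i, a PF.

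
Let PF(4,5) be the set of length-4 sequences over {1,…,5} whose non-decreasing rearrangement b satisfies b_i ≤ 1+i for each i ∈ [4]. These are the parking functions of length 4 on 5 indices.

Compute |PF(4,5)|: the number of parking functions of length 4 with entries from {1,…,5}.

Count = 2·6^3 = 2·216 = 432 (Konheim–Weiss)
Example (2,1,1,4) → sorted (1,1,2,4): b_i ≤ 1+i ∀i, a PF.

432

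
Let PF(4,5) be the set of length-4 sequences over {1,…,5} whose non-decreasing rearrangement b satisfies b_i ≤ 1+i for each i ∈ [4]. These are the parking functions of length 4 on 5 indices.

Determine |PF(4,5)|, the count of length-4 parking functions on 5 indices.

|PF| = (6−4)·6^(4−1) = 2×216 = 432 [KW]
E.g. (4,2,4,1) → sorted (1,2,4,4): b_i ≤ 1+i ∀i, a PF.

432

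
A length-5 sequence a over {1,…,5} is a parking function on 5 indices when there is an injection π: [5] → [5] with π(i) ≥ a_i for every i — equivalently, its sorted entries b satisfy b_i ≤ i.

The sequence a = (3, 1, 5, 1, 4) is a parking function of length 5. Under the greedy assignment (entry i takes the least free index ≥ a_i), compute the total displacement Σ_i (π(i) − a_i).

1

Σπ = 15 ({1..5} each once); Σa = 3+1+5+1+4 = 14; disp = 15−14 = 1.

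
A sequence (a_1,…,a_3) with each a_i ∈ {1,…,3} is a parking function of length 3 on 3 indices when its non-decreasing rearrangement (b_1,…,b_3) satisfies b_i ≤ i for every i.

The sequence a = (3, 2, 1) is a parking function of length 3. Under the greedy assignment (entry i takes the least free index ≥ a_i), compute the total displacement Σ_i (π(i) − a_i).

0

Σπ(i) = 1+…+3 = 6; Σa = 3+2+1 = 6; disp = 6−6 = 0.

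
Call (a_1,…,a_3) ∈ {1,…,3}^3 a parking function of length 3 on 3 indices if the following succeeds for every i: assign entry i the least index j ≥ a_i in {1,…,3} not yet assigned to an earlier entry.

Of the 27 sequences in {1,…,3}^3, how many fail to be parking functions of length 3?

Count = (4−3)·4^(3−1) = 1·16 = 16 (Konheim–Weiss)
E.g. (2,3,2) → sorted (2,2,3): b_1=2>1, not a PF.
So 27 − 16 = 11 fail.

11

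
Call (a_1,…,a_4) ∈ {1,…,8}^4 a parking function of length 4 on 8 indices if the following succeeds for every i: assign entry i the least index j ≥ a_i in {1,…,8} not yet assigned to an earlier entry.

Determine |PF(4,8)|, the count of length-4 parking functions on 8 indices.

3645

|PF(4,8)| = (9−4)·9^(4−1) = 5×729 = 3645 (Konheim–Weiss)
Check (7,6,2,6) → sorted (2,6,6,7): b_i ≤ 4+i ∀i, a PF.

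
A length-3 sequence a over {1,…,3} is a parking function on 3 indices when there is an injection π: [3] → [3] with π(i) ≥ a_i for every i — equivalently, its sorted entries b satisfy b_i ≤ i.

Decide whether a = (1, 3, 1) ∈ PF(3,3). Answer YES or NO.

Rearranged: b = (1, 1, 3).
  b_1=1 ≤ 1
  b_2=1 ≤ 2
  b_3=3 ≤ 3
All bounds hold ⇒ YES

YES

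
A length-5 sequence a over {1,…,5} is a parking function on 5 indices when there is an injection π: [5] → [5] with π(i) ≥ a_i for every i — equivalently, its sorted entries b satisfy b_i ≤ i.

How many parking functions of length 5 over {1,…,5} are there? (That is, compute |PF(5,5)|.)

#PF = (5+1−5)·(5+1)^{5−1} = 1×1296 = 1296 [KW]
One tuple (1,3,1,1,4) → sorted (1,1,1,3,4): b_i ≤ i ∀i, a PF.

1296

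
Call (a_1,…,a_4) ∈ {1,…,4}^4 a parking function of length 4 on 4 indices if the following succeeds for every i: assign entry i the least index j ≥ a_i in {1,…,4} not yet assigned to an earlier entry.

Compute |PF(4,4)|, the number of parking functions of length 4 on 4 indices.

|PF| = 1·5^3 = 1 · 125 = 125 (Konheim–Weiss)
Example (4,1,1,3) → sorted (1,1,3,4): b_i ≤ i ∀i, a PF.

125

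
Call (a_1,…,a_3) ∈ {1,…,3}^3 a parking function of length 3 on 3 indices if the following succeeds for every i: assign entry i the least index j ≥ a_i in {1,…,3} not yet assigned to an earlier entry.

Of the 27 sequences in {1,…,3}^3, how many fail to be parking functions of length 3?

|PF| = (3−3+1)·(3+1)^(3−1) = 1·16 = 16 (Pollak)
Example (3,2,2) → sorted (2,2,3): b_1=2>1, not a PF.
Total 27; non-PF = 27−16 = 11

11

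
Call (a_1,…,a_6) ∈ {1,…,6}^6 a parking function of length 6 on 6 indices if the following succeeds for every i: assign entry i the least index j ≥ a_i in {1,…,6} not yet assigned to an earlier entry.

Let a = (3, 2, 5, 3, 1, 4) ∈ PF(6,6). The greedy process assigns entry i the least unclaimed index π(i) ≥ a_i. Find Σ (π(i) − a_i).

Σπ = 21 ({1..6} each once); Σa = 3+2+5+3+1+4 = 18; disp = 21−18 = 3.

3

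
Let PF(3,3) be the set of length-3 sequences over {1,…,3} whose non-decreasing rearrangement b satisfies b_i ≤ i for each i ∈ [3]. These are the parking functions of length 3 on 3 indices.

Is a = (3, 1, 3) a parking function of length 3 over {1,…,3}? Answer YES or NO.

NO

Order a: b = (1, 3, 3).
  b_1=1 ≤ 1
  b_2=3 > 2
  fails at i=2 ⇒ NO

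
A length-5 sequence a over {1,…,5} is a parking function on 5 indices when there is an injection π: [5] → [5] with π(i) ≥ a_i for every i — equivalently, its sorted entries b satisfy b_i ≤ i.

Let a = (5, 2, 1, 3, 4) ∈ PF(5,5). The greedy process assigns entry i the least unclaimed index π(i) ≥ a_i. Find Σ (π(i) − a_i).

Σπ = 15 ({1..5} each once); Σa = 5+2+1+3+4 = 15; disp = 15−15 = 0.

0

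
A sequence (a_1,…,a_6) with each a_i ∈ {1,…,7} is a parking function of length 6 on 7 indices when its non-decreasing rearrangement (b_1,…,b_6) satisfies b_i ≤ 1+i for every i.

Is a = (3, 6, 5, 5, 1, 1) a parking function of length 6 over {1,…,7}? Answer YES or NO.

Rearranged: b = (1, 1, 3, 5, 5, 6).
  b_1=1 ≤ 2
  b_2=1 ≤ 3
  b_3=3 ≤ 4
  b_4=5 ≤ 5
  b_5=5 ≤ 6
  b_6=6 ≤ 7
All bounds hold ⇒ YES

YES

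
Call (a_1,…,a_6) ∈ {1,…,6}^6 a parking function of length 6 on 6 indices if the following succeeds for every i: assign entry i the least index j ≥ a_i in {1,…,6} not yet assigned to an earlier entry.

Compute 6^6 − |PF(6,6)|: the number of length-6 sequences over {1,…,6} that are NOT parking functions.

Count = (6+1−6)·(6+1)^{6−1} = 1·16807 = 16807
E.g. (3,2,4,6,5,5) → sorted (2,3,4,5,5,6): b_1=2>1, not a PF.
6^6 − 16807 = 46656 − 16807 = 29849

29849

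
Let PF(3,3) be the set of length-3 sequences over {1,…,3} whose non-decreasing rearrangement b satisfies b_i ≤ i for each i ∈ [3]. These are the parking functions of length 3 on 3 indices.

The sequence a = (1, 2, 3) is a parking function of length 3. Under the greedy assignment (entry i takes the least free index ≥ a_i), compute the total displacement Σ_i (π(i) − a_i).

0

Σπ = 3·4/2 = 6 (π permutes [3]); Σa = 1+2+3 = 6; disp = 6−6 = 0.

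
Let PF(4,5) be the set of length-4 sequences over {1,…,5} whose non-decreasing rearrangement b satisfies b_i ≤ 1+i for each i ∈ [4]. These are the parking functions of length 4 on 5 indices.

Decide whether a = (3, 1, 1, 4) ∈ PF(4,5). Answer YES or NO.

Sorted: b = (1, 1, 3, 4).
  b_1=1 ≤ 2
  b_2=1 ≤ 3
  b_3=3 ≤ 4
  b_4=4 ≤ 5
All bounds hold ⇒ YES

YES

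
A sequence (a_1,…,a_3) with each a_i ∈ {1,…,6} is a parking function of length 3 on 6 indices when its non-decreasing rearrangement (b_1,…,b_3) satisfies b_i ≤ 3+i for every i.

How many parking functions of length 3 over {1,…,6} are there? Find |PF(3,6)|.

196

|PF| = 4·7^2 = 4·49 = 196
Check (2,4,5) → sorted (2,4,5): b_i ≤ 3+i ∀i, a PF.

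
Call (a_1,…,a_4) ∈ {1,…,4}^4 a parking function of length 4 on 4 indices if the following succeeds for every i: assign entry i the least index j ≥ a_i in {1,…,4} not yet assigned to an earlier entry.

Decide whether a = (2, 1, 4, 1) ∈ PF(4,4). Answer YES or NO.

YES

Order a: b = (1, 1, 2, 4).
  b_1=1 ≤ 1
  b_2=1 ≤ 2
  b_3=2 ≤ 3
  b_4=4 ≤ 4
All bounds hold ⇒ YES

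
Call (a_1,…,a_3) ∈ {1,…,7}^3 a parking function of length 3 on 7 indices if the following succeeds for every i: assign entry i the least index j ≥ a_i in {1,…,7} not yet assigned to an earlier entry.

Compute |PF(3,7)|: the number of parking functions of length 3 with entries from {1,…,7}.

320

|PF(3,7)| = (8−3)·8^(3−1) = 5·64 = 320 (Konheim–Weiss)
One tuple (1,4,1) → sorted (1,1,4): b_i ≤ 4+i ∀i, a PF.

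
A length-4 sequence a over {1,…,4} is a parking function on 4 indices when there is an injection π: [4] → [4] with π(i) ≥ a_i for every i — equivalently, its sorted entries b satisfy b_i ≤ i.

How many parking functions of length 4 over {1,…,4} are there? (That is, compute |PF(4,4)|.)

125

Count = (4−4+1)·(4+1)^(4−1) = 1 · 125 = 125 (Pollak)
Example (1,1,4,1) → sorted (1,1,1,4): b_i ≤ i ∀i, a PF.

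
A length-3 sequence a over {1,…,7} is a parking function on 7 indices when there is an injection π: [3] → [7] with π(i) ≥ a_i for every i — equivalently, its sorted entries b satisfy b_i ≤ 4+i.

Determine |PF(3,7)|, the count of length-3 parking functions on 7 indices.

320

|PF| = 5·8^2 = 5·64 = 320 (Pollak)
Check (6,5,1) → sorted (1,5,6): b_i ≤ 4+i ∀i, a PF.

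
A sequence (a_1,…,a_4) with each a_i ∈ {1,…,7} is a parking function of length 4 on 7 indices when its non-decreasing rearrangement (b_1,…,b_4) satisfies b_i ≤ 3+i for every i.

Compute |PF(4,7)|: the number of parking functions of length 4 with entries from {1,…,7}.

|PF| = (7−4+1)·(7+1)^(4−1) = 4·512 = 2048 (Pollak)
Check (5,1,4,1) → sorted (1,1,4,5): b_i ≤ 3+i ∀i, a PF.

2048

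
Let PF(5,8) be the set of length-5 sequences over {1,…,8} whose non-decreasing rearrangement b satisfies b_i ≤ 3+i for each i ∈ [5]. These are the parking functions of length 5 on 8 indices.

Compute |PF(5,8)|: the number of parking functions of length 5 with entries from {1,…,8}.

26244

#PF = (8+1−5)·(8+1)^{5−1} = 4×6561 = 26244 (Pollak)
E.g. (6,3,8,3,4) → sorted (3,3,4,6,8): b_i ≤ 3+i ∀i, a PF.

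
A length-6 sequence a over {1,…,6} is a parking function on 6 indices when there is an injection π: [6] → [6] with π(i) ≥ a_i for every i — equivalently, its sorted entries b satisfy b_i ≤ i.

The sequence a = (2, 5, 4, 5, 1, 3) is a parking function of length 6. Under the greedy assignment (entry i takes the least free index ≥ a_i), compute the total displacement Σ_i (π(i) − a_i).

Σπ = 21 ({1..6} each once); Σa = 2+5+4+5+1+3 = 20; disp = 21−20 = 1.

1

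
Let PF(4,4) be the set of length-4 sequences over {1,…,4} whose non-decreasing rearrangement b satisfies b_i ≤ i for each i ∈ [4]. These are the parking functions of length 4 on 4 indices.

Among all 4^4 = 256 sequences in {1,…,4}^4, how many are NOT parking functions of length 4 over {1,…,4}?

|PF| = 1·5^3 = 1 · 125 = 125 (Konheim–Weiss)
Example (3,4,3,4) → sorted (3,3,4,4): b_1=3>1, not a PF.
So 256 − 125 = 131 fail.

131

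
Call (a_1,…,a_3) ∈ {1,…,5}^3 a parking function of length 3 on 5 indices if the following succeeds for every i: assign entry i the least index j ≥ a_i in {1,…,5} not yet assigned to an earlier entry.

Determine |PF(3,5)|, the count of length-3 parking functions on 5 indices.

Count = (6−3)·6^(3−1) = 3·36 = 108 [KW]
E.g. (1,2,3) → sorted (1,2,3): b_i ≤ 2+i ∀i, a PF.

108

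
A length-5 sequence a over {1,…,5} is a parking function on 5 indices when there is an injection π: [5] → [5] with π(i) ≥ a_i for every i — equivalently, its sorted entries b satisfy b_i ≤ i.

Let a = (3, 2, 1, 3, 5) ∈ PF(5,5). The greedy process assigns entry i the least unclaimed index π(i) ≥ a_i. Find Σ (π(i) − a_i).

Σπ = 5·6/2 = 15 (π permutes [5]); Σa = 3+2+1+3+5 = 14; disp = 15−14 = 1.

1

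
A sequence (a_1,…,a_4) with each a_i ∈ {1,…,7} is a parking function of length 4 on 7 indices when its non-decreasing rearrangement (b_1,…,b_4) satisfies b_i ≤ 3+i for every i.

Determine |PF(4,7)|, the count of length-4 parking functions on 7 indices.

2048

|PF| = (8−4)·8^(4−1) = 4×512 = 2048 (Konheim–Weiss)
One tuple (7,1,6,2) → sorted (1,2,6,7): b_i ≤ 3+i ∀i, a PF.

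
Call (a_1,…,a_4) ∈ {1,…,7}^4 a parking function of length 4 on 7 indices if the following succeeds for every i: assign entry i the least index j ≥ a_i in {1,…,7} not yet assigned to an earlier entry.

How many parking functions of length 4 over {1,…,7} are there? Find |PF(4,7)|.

Count = (7−4+1)·(7+1)^(4−1) = 4·512 = 2048 [KW]
E.g. (1,4,3,5) → sorted (1,3,4,5): b_i ≤ 3+i ∀i, a PF.

2048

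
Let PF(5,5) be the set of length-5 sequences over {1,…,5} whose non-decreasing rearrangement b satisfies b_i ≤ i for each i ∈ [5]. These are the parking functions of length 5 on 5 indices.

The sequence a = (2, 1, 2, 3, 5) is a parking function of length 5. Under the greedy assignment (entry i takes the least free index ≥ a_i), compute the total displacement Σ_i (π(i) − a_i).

2

Σπ(i) = 1+…+5 = 15; Σa = 2+1+2+3+5 = 13; disp = 15−13 = 2.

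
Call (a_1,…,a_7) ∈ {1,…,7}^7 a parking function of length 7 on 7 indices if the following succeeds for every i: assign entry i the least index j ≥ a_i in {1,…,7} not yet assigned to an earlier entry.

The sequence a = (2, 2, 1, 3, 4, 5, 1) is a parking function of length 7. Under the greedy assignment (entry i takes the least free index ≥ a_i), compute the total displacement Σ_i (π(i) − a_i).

10

Σπ(i) = 1+…+7 = 28; Σa = 2+2+1+3+4+5+1 = 18; disp = 28−18 = 10.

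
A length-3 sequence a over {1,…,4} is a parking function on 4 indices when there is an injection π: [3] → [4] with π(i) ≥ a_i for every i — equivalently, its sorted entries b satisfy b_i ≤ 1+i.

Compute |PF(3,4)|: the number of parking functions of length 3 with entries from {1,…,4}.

|PF| = (5−3)·5^(3−1) = 2·25 = 50 (Pollak)
Example (1,1,4) → sorted (1,1,4): b_i ≤ 1+i ∀i, a PF.

50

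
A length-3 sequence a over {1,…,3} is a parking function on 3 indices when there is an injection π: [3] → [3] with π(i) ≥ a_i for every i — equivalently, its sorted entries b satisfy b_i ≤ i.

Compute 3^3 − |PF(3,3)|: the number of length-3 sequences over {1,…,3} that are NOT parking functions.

11

#PF = (3−3+1)·(3+1)^(3−1) = 1·16 = 16
Check (3,3,3) → sorted (3,3,3): b_1=3>1, not a PF.
Total 27; non-PF = 27−16 = 11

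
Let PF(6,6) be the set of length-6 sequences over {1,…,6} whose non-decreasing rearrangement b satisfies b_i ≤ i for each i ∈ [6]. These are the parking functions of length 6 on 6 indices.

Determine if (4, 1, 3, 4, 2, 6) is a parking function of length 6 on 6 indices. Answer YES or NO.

Rearranged: b = (1, 2, 3, 4, 4, 6).
  b_1=1 ≤ 1
  b_2=2 ≤ 2
  b_3=3 ≤ 3
  b_4=4 ≤ 4
  b_5=4 ≤ 5
  b_6=6 ≤ 6
All bounds hold ⇒ YES

YES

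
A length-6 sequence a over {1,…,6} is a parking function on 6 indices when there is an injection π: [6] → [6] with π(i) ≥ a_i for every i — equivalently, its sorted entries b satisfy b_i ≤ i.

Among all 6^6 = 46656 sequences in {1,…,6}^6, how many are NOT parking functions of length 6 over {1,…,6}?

|PF| = (6+1−6)·(6+1)^{6−1} = 1·16807 = 16807 (Pollak)
Check (6,6,6,4,4,2) → sorted (2,4,4,6,6,6): b_1=2>1, not a PF.
Total 46656; non-PF = 46656−16807 = 29849

29849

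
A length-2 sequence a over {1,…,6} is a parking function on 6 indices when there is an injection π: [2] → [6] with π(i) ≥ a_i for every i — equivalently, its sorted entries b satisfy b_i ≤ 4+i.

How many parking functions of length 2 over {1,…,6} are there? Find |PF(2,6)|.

35

Count = (7−2)·7^(2−1) = 5×7 = 35
E.g. (5,2) → sorted (2,5): b_i ≤ 4+i ∀i, a PF.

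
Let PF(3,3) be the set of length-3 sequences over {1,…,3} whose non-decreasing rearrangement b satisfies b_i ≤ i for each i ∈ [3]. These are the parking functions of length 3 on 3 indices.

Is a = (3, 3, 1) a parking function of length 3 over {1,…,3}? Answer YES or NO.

NO

Order a: b = (1, 3, 3).
  b_1=1 ≤ 1
  b_2=3 > 2
  fails at i=2 ⇒ NO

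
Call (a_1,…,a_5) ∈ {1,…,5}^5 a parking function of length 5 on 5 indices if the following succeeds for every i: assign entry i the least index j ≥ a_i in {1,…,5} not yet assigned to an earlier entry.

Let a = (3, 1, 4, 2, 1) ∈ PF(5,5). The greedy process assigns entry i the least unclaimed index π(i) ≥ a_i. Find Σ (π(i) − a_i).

Σπ(i) = 1+…+5 = 15; Σa = 3+1+4+2+1 = 11; disp = 15−11 = 4.

4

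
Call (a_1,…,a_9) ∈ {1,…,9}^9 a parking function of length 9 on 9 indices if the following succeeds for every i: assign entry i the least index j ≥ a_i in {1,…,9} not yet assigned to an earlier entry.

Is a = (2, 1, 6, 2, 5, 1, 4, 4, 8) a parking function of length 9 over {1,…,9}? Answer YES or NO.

Order a: b = (1, 1, 2, 2, 4, 4, 5, 6, 8).
  b_1=1 ≤ 1
  b_2=1 ≤ 2
  b_3=2 ≤ 3
  b_4=2 ≤ 4
  b_5=4 ≤ 5
  b_6=4 ≤ 6
  b_7=5 ≤ 7
  b_8=6 ≤ 8
  b_9=8 ≤ 9
All bounds hold ⇒ YES

YES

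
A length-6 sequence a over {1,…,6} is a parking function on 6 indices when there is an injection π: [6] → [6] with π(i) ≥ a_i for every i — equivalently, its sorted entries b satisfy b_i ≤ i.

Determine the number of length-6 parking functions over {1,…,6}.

|PF| = (7−6)·7^(6−1) = 1 · 16807 = 16807
One tuple (4,3,2,1,4,5) → sorted (1,2,3,4,4,5): b_i ≤ i ∀i, a PF.

16807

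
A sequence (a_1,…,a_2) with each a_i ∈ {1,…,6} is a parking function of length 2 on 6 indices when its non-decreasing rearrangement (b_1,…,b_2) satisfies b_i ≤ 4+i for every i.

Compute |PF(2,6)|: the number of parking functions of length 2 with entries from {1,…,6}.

|PF(2,6)| = (6−2+1)·(6+1)^(2−1) = 5 · 7 = 35 (Konheim–Weiss)
Check (4,5) → sorted (4,5): b_i ≤ 4+i ∀i, a PF.

35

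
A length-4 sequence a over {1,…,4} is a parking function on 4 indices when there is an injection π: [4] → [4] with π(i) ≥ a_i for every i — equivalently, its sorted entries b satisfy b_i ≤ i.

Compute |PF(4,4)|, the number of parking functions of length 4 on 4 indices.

|PF(4,4)| = (4−4+1)·(4+1)^(4−1) = 1 · 125 = 125 [KW]
Example (4,2,2,1) → sorted (1,2,2,4): b_i ≤ i ∀i, a PF.

125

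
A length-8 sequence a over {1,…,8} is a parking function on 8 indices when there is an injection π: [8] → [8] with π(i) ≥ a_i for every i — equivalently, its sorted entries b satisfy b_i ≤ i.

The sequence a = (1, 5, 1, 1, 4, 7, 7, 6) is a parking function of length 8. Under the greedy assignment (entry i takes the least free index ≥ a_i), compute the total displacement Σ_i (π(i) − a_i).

Σπ = 8·9/2 = 36 (π permutes [8]); Σa = 1+5+1+1+4+7+7+6 = 32; disp = 36−32 = 4.

4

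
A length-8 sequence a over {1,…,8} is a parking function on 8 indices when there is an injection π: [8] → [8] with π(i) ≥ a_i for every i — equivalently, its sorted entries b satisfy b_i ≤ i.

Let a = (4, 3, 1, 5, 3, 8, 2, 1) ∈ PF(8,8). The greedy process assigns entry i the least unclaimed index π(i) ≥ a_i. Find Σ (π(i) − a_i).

9

Σπ = 36 ({1..8} each once); Σa = 4+3+1+5+3+8+2+1 = 27; disp = 36−27 = 9.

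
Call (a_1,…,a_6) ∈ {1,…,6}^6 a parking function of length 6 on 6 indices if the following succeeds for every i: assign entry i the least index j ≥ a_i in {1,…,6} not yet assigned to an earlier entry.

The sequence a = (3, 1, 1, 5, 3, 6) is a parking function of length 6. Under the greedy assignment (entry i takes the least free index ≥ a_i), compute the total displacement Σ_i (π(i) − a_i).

Σπ = 6·7/2 = 21 (π permutes [6]); Σa = 3+1+1+5+3+6 = 19; disp = 21−19 = 2.

2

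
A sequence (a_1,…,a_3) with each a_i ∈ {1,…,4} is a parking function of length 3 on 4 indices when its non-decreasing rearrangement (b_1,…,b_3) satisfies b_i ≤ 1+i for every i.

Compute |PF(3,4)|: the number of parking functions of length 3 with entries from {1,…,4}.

|PF| = 2·5^2 = 2·25 = 50 [KW]
Check (1,2,3) → sorted (1,2,3): b_i ≤ 1+i ∀i, a PF.

50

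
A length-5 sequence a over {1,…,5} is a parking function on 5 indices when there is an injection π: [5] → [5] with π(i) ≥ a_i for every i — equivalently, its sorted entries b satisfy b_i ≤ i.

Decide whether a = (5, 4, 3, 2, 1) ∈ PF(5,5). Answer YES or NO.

Sorted: b = (1, 2, 3, 4, 5).
  b_1=1 ≤ 1
  b_2=2 ≤ 2
  b_3=3 ≤ 3
  b_4=4 ≤ 4
  b_5=5 ≤ 5
All bounds hold ⇒ YES

YES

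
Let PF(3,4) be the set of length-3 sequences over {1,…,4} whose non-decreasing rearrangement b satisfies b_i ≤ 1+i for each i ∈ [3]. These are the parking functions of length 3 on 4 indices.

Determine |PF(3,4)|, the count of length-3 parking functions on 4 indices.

Count = 2·5^2 = 2 · 25 = 50 (Konheim–Weiss)
Example (4,1,1) → sorted (1,1,4): b_i ≤ 1+i ∀i, a PF.

50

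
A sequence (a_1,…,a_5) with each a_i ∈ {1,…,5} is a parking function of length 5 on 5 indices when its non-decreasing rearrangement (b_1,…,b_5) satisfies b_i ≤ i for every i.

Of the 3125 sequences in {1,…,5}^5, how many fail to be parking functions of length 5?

1829

|PF| = (5+1−5)·(5+1)^{5−1} = 1×1296 = 1296
E.g. (5,5,4,5,3) → sorted (3,4,5,5,5): b_1=3>1, not a PF.
Total 3125; non-PF = 3125−1296 = 1829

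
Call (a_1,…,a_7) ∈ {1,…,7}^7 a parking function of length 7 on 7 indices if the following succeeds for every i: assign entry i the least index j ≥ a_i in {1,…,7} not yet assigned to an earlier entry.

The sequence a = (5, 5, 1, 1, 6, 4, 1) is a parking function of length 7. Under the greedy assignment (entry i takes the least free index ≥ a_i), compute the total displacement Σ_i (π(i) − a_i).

Σπ = 28 ({1..7} each once); Σa = 5+5+1+1+6+4+1 = 23; disp = 28−23 = 5.

5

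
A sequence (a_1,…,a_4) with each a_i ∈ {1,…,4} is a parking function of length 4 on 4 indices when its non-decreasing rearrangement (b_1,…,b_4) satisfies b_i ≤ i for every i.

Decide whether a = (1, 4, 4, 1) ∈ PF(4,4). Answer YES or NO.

NO

Rearranged: b = (1, 1, 4, 4).
  b_1=1 ≤ 1
  b_2=1 ≤ 2
  b_3=4 > 3
  fails at i=3 ⇒ NO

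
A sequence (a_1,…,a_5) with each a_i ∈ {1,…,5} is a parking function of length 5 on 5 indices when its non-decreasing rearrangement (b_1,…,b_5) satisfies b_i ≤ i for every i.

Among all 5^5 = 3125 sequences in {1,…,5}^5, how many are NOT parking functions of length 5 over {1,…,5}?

|PF(5,5)| = (5−5+1)·(5+1)^(5−1) = 1·1296 = 1296 (Pollak)
E.g. (3,4,4,1,3) → sorted (1,3,3,4,4): b_2=3>2, not a PF.
Total 3125; non-PF = 3125−1296 = 1829

1829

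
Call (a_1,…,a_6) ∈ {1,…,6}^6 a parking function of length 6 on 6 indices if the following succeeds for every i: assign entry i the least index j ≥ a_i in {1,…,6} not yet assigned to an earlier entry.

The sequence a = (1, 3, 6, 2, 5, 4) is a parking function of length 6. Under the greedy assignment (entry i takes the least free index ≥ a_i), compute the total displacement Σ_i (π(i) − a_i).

0

Σπ = 21 ({1..6} each once); Σa = 1+3+6+2+5+4 = 21; disp = 21−21 = 0.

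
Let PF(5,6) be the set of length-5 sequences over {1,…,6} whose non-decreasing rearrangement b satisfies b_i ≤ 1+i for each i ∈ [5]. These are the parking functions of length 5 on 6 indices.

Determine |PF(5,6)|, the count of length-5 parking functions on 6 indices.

#PF = (7−5)·7^(5−1) = 2·2401 = 4802 (Pollak)
E.g. (4,5,1,5,2) → sorted (1,2,4,5,5): b_i ≤ 1+i ∀i, a PF.

4802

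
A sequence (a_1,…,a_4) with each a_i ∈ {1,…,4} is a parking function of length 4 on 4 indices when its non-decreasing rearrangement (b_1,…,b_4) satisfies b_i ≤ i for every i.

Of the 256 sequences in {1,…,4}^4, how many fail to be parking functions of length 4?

|PF(4,4)| = (4−4+1)·(4+1)^(4−1) = 1 · 125 = 125 [KW]
E.g. (1,3,3,4) → sorted (1,3,3,4): b_2=3>2, not a PF.
Total 256; non-PF = 256−125 = 131

131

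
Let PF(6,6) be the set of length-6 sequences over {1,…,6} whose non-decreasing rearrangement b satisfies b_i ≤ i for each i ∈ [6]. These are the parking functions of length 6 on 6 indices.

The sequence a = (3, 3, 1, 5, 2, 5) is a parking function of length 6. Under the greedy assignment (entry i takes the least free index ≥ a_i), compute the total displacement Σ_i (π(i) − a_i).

2

Σπ = 6·7/2 = 21 (π permutes [6]); Σa = 3+3+1+5+2+5 = 19; disp = 21−19 = 2.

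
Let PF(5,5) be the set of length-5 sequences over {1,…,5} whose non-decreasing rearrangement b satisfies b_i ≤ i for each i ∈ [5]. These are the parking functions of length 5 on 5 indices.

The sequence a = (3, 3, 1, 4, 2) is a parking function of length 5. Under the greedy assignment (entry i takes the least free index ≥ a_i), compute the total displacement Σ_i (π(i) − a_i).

2

Σπ(i) = 1+…+5 = 15; Σa = 3+3+1+4+2 = 13; disp = 15−13 = 2.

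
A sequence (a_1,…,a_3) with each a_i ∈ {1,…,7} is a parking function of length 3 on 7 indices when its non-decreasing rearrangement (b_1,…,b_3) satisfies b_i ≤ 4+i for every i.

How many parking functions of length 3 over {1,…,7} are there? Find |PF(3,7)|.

|PF(3,7)| = (7−3+1)·(7+1)^(3−1) = 5×64 = 320 (Konheim–Weiss)
E.g. (7,5,6) → sorted (5,6,7): b_i ≤ 4+i ∀i, a PF.

320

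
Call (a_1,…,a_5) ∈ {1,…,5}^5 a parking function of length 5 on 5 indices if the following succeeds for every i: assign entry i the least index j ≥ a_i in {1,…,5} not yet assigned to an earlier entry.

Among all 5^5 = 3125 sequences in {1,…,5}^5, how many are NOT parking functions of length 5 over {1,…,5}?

|PF(5,5)| = (5+1−5)·(5+1)^{5−1} = 1 · 1296 = 1296 (Pollak)
E.g. (4,5,4,3,5) → sorted (3,4,4,5,5): b_1=3>1, not a PF.
5^5 − 1296 = 3125 − 1296 = 1829

1829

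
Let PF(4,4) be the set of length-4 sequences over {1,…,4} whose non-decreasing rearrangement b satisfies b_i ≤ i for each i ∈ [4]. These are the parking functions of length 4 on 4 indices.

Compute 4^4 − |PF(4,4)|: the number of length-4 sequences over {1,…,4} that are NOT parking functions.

|PF| = (5−4)·5^(4−1) = 1·125 = 125 (Konheim–Weiss)
E.g. (2,3,4,3) → sorted (2,3,3,4): b_1=2>1, not a PF.
So 256 − 125 = 131 fail.

131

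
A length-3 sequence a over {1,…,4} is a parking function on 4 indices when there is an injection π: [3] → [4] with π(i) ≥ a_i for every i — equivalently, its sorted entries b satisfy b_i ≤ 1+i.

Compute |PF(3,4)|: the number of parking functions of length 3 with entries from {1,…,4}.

50

#PF = (5−3)·5^(3−1) = 2×25 = 50
Check (2,4,2) → sorted (2,2,4): b_i ≤ 1+i ∀i, a PF.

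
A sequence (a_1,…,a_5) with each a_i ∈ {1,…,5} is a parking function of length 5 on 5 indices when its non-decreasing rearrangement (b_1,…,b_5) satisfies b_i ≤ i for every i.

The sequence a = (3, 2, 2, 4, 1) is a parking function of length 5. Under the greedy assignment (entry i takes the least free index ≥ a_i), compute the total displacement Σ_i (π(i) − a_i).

3

Σπ = 5·6/2 = 15 (π permutes [5]); Σa = 3+2+2+4+1 = 12; disp = 15−12 = 3.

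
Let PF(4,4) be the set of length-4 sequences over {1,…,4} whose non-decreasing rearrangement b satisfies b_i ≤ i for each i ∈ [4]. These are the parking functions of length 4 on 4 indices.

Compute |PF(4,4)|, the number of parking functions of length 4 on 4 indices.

125

#PF = (4−4+1)·(4+1)^(4−1) = 1×125 = 125 [KW]
Example (1,2,3,3) → sorted (1,2,3,3): b_i ≤ i ∀i, a PF.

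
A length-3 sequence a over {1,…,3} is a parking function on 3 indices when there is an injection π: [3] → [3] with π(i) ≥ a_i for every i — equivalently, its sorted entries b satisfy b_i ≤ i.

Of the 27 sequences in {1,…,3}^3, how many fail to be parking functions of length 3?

|PF(3,3)| = (3+1−3)·(3+1)^{3−1} = 1 · 16 = 16
E.g. (3,3,3) → sorted (3,3,3): b_1=3>1, not a PF.
So 27 − 16 = 11 fail.

11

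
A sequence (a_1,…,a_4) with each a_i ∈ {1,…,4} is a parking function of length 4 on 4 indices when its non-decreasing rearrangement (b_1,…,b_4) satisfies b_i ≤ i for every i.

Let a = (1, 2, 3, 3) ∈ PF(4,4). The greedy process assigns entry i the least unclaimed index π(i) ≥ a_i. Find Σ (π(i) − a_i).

Σπ = 4·5/2 = 10 (π permutes [4]); Σa = 1+2+3+3 = 9; disp = 10−9 = 1.

1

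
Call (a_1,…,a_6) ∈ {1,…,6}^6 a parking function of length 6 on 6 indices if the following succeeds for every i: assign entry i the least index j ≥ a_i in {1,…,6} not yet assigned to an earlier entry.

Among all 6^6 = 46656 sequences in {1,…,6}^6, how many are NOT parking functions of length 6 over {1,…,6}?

29849

|PF| = (6−6+1)·(6+1)^(6−1) = 1·16807 = 16807 (Pollak)
One tuple (5,2,4,1,4,4) → sorted (1,2,4,4,4,5): b_3=4>3, not a PF.
Total 46656; non-PF = 46656−16807 = 29849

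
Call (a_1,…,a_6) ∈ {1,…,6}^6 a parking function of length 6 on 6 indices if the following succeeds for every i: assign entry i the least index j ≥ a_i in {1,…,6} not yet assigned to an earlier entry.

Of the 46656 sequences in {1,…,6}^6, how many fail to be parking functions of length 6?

|PF(6,6)| = (6−6+1)·(6+1)^(6−1) = 1·16807 = 16807 (Konheim–Weiss)
E.g. (5,5,5,6,6,2) → sorted (2,5,5,5,6,6): b_1=2>1, not a PF.
So 46656 − 16807 = 29849 fail.

29849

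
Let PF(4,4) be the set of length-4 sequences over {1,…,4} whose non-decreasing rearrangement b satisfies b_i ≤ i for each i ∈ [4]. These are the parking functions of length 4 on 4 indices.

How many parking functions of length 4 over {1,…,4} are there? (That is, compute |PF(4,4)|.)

|PF| = 1·5^3 = 1 · 125 = 125 (Pollak)
E.g. (2,2,1,1) → sorted (1,1,2,2): b_i ≤ i ∀i, a PF.

125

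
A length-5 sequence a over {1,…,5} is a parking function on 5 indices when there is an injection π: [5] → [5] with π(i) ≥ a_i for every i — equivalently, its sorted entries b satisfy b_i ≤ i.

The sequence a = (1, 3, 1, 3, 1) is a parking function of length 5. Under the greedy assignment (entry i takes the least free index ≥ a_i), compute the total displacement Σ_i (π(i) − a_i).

6

Σπ = 5·6/2 = 15 (π permutes [5]); Σa = 1+3+1+3+1 = 9; disp = 15−9 = 6.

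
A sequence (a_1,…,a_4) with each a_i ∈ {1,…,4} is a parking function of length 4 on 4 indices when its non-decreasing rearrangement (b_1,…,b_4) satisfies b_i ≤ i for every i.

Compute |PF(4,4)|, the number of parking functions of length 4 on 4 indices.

125

#PF = (4+1−4)·(4+1)^{4−1} = 1×125 = 125 (Pollak)
Example (3,1,2,2) → sorted (1,2,2,3): b_i ≤ i ∀i, a PF.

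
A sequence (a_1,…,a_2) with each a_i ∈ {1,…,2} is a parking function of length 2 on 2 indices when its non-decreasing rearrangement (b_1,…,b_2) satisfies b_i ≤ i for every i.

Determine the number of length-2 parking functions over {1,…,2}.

3

|PF(2,2)| = (3−2)·3^(2−1) = 1·3 = 3
Check (1,2) → sorted (1,2): b_i ≤ i ∀i, a PF.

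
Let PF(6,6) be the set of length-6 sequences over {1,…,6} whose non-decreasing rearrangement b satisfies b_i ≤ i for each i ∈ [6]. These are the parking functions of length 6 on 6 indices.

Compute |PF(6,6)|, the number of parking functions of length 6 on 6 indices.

|PF(6,6)| = (7−6)·7^(6−1) = 1 · 16807 = 16807 (Pollak)
One tuple (5,1,6,1,3,4) → sorted (1,1,3,4,5,6): b_i ≤ i ∀i, a PF.

16807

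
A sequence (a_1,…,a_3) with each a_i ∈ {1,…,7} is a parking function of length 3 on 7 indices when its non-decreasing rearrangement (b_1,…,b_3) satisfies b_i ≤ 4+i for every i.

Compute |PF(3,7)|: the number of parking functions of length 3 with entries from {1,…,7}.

320

Count = 5·8^2 = 5·64 = 320 (Konheim–Weiss)
Check (5,3,5) → sorted (3,5,5): b_i ≤ 4+i ∀i, a PF.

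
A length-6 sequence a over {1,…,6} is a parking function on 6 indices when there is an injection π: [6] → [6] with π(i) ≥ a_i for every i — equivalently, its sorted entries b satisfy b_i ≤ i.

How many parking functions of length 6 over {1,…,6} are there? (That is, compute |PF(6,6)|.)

16807

|PF(6,6)| = 1·7^5 = 1 · 16807 = 16807
Check (3,5,4,1,1,1) → sorted (1,1,1,3,4,5): b_i ≤ i ∀i, a PF.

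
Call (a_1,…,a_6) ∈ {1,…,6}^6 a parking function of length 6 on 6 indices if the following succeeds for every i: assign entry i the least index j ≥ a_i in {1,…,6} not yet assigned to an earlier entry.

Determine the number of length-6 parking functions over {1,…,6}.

16807

Count = (6+1−6)·(6+1)^{6−1} = 1×16807 = 16807 (Konheim–Weiss)
E.g. (1,2,2,1,3,3) → sorted (1,1,2,2,3,3): b_i ≤ i ∀i, a PF.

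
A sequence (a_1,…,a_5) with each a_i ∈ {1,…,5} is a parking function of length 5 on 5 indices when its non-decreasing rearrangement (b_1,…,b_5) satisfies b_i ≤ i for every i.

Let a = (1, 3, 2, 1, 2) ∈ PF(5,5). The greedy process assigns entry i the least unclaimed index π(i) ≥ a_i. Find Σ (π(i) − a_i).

6

Σπ = 5·6/2 = 15 (π permutes [5]); Σa = 1+3+2+1+2 = 9; disp = 15−9 = 6.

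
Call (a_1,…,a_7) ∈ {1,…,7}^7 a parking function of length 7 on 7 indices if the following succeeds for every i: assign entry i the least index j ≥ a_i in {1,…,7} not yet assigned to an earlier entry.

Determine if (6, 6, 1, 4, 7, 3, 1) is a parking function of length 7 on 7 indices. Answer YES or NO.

NO

Sorted: b = (1, 1, 3, 4, 6, 6, 7).
  b_1=1 ≤ 1
  b_2=1 ≤ 2
  b_3=3 ≤ 3
  b_4=4 ≤ 4
  b_5=6 > 5
  fails at i=5 ⇒ NO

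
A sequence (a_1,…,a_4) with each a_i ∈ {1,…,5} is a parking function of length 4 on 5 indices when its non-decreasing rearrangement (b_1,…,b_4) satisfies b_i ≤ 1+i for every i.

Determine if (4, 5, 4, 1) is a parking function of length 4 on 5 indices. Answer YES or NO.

Rearranged: b = (1, 4, 4, 5).
  b_1=1 ≤ 2
  b_2=4 > 3
  fails at i=2 ⇒ NO

NO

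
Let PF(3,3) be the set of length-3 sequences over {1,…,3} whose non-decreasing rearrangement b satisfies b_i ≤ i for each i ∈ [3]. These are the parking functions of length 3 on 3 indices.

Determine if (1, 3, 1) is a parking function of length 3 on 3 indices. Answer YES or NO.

YES

Sorted: b = (1, 1, 3).
  b_1=1 ≤ 1
  b_2=1 ≤ 2
  b_3=3 ≤ 3
All bounds hold ⇒ YES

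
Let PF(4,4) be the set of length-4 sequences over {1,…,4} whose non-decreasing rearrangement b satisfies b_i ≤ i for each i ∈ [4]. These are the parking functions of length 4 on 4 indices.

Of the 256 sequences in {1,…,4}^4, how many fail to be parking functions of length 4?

|PF(4,4)| = (4−4+1)·(4+1)^(4−1) = 1×125 = 125
Check (2,4,4,3) → sorted (2,3,4,4): b_1=2>1, not a PF.
4^4 − 125 = 256 − 125 = 131

131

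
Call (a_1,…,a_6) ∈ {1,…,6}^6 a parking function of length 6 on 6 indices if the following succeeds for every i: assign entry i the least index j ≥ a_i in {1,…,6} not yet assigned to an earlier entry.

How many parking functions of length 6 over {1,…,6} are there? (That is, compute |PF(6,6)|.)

Count = 1·7^5 = 1 · 16807 = 16807 (Pollak)
Check (5,1,4,2,3,6) → sorted (1,2,3,4,5,6): b_i ≤ i ∀i, a PF.

16807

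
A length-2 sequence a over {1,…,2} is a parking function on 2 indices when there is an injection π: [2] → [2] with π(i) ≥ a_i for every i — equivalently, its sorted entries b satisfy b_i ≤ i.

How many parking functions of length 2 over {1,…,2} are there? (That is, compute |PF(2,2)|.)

3

|PF| = 1·3^1 = 1×3 = 3 (Pollak)
E.g. (1,2) → sorted (1,2): b_i ≤ i ∀i, a PF.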